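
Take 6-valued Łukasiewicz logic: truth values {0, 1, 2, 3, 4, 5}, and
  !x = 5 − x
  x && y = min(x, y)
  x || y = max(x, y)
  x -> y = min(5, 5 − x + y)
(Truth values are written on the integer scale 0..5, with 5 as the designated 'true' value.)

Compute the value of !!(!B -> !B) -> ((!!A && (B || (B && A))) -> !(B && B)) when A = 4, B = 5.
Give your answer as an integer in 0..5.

!B = !5 = 0
!B = !5 = 0
!B -> !B = 0 -> 0 = 5
!(!B -> !B) = !5 = 0
!!(!B -> !B) = !0 = 5
!A = !4 = 1
!!A = !1 = 4
B && A = 5 && 4 = 4
B || (B && A) = 5 || 4 = 5
!!A && (B || (B && A)) = 4 && 5 = 4
B && B = 5 && 5 = 5
!(B && B) = !5 = 0
(!!A && (B || (B && A))) -> !(B && B) = 4 -> 0 = 1
!!(!B -> !B) -> ((!!A && (B || (B && A))) -> !(B && B)) = 5 -> 1 = 1

1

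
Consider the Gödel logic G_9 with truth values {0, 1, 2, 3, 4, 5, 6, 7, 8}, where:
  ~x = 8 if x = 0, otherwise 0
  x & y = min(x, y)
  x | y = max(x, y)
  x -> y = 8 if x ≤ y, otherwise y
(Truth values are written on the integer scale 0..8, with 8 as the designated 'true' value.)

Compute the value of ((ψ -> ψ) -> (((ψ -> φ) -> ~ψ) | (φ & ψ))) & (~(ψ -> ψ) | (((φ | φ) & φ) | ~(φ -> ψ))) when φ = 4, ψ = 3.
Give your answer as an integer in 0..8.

ψ -> ψ = 3 -> 3 = 8
ψ -> φ = 3 -> 4 = 8
~ψ = ~3 = 0
(ψ -> φ) -> ~ψ = 8 -> 0 = 0
φ & ψ = 4 & 3 = 3
((ψ -> φ) -> ~ψ) | (φ & ψ) = 0 | 3 = 3
(ψ -> ψ) -> (((ψ -> φ) -> ~ψ) | (φ & ψ)) = 8 -> 3 = 3
ψ -> ψ = 3 -> 3 = 8
~(ψ -> ψ) = ~8 = 0
φ | φ = 4 | 4 = 4
(φ | φ) & φ = 4 & 4 = 4
φ -> ψ = 4 -> 3 = 3
~(φ -> ψ) = ~3 = 0
((φ | φ) & φ) | ~(φ -> ψ) = 4 | 0 = 4
~(ψ -> ψ) | (((φ | φ) & φ) | ~(φ -> ψ)) = 0 | 4 = 4
((ψ -> ψ) -> (((ψ -> φ) -> ~ψ) | (φ & ψ))) & (~(ψ -> ψ) | (((φ | φ) & φ) | ~(φ -> ψ))) = 3 & 4 = 3

3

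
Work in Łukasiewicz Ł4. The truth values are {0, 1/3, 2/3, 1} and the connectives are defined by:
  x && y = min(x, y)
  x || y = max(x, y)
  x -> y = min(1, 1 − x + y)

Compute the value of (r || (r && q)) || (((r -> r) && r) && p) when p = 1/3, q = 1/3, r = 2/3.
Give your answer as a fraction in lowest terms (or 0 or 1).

r && q = 2/3 && 1/3 = 1/3
r || (r && q) = 2/3 || 1/3 = 2/3
r -> r = 2/3 -> 2/3 = 1
(r -> r) && r = 1 && 2/3 = 2/3
((r -> r) && r) && p = 2/3 && 1/3 = 1/3
(r || (r && q)) || (((r -> r) && r) && p) = 2/3 || 1/3 = 2/3

2/3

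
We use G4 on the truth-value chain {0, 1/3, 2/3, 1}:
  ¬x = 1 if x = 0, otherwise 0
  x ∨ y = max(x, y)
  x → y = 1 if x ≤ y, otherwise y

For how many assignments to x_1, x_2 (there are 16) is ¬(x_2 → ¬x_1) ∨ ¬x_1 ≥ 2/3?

13

x_1 = 0, x_2 = 0 ↦ 1  ≥
x_1 = 0, x_2 = 1/3 ↦ 1  ≥
x_1 = 0, x_2 = 2/3 ↦ 1  ≥
x_1 = 0, x_2 = 1 ↦ 1  ≥
x_1 = 1/3, x_2 = 0 ↦ 0  <
x_1 = 1/3, x_2 = 1/3 ↦ 1  ≥
x_1 = 1/3, x_2 = 2/3 ↦ 1  ≥
x_1 = 1/3, x_2 = 1 ↦ 1  ≥
x_1 = 2/3, x_2 = 0 ↦ 0  <
x_1 = 2/3, x_2 = 1/3 ↦ 1  ≥
x_1 = 2/3, x_2 = 2/3 ↦ 1  ≥
x_1 = 2/3, x_2 = 1 ↦ 1  ≥
x_1 = 1, x_2 = 0 ↦ 0  <
x_1 = 1, x_2 = 1/3 ↦ 1  ≥
x_1 = 1, x_2 = 2/3 ↦ 1  ≥
x_1 = 1, x_2 = 1 ↦ 1  ≥
So 13 of the 16 assignments meet the threshold.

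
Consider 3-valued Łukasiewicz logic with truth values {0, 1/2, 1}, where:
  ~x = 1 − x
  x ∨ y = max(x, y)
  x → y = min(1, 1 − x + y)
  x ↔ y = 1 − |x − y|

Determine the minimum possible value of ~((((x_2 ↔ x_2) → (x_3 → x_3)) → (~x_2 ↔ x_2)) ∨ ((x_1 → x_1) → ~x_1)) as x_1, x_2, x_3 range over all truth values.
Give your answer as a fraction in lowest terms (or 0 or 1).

Take x_1 = 0, x_2 = 0, x_3 = 0:
x_2 ↔ x_2 = 0 ↔ 0 = 1
x_3 → x_3 = 0 → 0 = 1
(x_2 ↔ x_2) → (x_3 → x_3) = 1 → 1 = 1
~x_2 = ~0 = 1
~x_2 ↔ x_2 = 1 ↔ 0 = 0
((x_2 ↔ x_2) → (x_3 → x_3)) → (~x_2 ↔ x_2) = 1 → 0 = 0
x_1 → x_1 = 0 → 0 = 1
~x_1 = ~0 = 1
(x_1 → x_1) → ~x_1 = 1 → 1 = 1
(((x_2 ↔ x_2) → (x_3 → x_3)) → (~x_2 ↔ x_2)) ∨ ((x_1 → x_1) → ~x_1) = 0 ∨ 1 = 1
~((((x_2 ↔ x_2) → (x_3 → x_3)) → (~x_2 ↔ x_2)) ∨ ((x_1 → x_1) → ~x_1)) = ~1 = 0
No assignment yields a value below 0, so this is the minimum.

0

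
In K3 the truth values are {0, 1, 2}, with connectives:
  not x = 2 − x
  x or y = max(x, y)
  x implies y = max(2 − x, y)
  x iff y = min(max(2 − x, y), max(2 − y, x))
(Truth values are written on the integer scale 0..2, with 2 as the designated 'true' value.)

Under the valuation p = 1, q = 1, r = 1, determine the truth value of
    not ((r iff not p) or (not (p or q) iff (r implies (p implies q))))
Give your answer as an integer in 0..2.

1

not p = not 1 = 1
r iff not p = 1 iff 1 = 1
p or q = 1 or 1 = 1
not (p or q) = not 1 = 1
p implies q = 1 implies 1 = 1
r implies (p implies q) = 1 implies 1 = 1
not (p or q) iff (r implies (p implies q)) = 1 iff 1 = 1
(r iff not p) or (not (p or q) iff (r implies (p implies q))) = 1 or 1 = 1
not ((r iff not p) or (not (p or q) iff (r implies (p implies q)))) = not 1 = 1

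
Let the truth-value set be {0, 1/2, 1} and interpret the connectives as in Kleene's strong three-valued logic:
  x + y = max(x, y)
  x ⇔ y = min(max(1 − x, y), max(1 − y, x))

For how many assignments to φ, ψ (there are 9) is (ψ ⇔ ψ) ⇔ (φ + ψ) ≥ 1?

4

φ = 0, ψ = 0 ↦ 0  <
φ = 0, ψ = 1/2 ↦ 1/2  <
φ = 0, ψ = 1 ↦ 1  ≥
φ = 1/2, ψ = 0 ↦ 1/2  <
φ = 1/2, ψ = 1/2 ↦ 1/2  <
φ = 1/2, ψ = 1 ↦ 1  ≥
φ = 1, ψ = 0 ↦ 1  ≥
φ = 1, ψ = 1/2 ↦ 1/2  <
φ = 1, ψ = 1 ↦ 1  ≥
So 4 of the 9 assignments meet the threshold.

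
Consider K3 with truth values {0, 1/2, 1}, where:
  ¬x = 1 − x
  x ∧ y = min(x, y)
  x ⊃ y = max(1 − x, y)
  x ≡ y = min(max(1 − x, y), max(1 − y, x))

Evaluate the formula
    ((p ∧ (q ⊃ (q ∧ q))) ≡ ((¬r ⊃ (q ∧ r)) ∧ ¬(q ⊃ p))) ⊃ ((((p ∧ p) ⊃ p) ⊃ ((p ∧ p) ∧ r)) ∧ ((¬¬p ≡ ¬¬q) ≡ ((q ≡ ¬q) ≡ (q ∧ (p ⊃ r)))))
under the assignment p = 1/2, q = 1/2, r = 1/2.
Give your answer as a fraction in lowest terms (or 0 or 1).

q ∧ q = 1/2 ∧ 1/2 = 1/2
q ⊃ (q ∧ q) = 1/2 ⊃ 1/2 = 1/2
p ∧ (q ⊃ (q ∧ q)) = 1/2 ∧ 1/2 = 1/2
¬r = ¬1/2 = 1/2
q ∧ r = 1/2 ∧ 1/2 = 1/2
¬r ⊃ (q ∧ r) = 1/2 ⊃ 1/2 = 1/2
q ⊃ p = 1/2 ⊃ 1/2 = 1/2
¬(q ⊃ p) = ¬1/2 = 1/2
(¬r ⊃ (q ∧ r)) ∧ ¬(q ⊃ p) = 1/2 ∧ 1/2 = 1/2
(p ∧ (q ⊃ (q ∧ q))) ≡ ((¬r ⊃ (q ∧ r)) ∧ ¬(q ⊃ p)) = 1/2 ≡ 1/2 = 1/2
p ∧ p = 1/2 ∧ 1/2 = 1/2
(p ∧ p) ⊃ p = 1/2 ⊃ 1/2 = 1/2
p ∧ p = 1/2 ∧ 1/2 = 1/2
(p ∧ p) ∧ r = 1/2 ∧ 1/2 = 1/2
((p ∧ p) ⊃ p) ⊃ ((p ∧ p) ∧ r) = 1/2 ⊃ 1/2 = 1/2
¬p = ¬1/2 = 1/2
¬¬p = ¬1/2 = 1/2
¬q = ¬1/2 = 1/2
¬¬q = ¬1/2 = 1/2
¬¬p ≡ ¬¬q = 1/2 ≡ 1/2 = 1/2
¬q = ¬1/2 = 1/2
q ≡ ¬q = 1/2 ≡ 1/2 = 1/2
p ⊃ r = 1/2 ⊃ 1/2 = 1/2
q ∧ (p ⊃ r) = 1/2 ∧ 1/2 = 1/2
(q ≡ ¬q) ≡ (q ∧ (p ⊃ r)) = 1/2 ≡ 1/2 = 1/2
(¬¬p ≡ ¬¬q) ≡ ((q ≡ ¬q) ≡ (q ∧ (p ⊃ r))) = 1/2 ≡ 1/2 = 1/2
(((p ∧ p) ⊃ p) ⊃ ((p ∧ p) ∧ r)) ∧ ((¬¬p ≡ ¬¬q) ≡ ((q ≡ ¬q) ≡ (q ∧ (p ⊃ r)))) = 1/2 ∧ 1/2 = 1/2
((p ∧ (q ⊃ (q ∧ q))) ≡ ((¬r ⊃ (q ∧ r)) ∧ ¬(q ⊃ p))) ⊃ ((((p ∧ p) ⊃ p) ⊃ ((p ∧ p) ∧ r)) ∧ ((¬¬p ≡ ¬¬q) ≡ ((q ≡ ¬q) ≡ (q ∧ (p ⊃ r))))) = 1/2 ⊃ 1/2 = 1/2

1/2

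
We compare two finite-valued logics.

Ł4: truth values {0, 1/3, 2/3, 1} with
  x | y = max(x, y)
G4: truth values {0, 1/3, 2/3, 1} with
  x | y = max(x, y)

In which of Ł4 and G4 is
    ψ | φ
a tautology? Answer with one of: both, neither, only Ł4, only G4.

neither

In Ł4: at φ = 0, ψ = 0 the value is 0 — not a tautology.
In G4: at φ = 0, ψ = 0 the value is 0 — not a tautology.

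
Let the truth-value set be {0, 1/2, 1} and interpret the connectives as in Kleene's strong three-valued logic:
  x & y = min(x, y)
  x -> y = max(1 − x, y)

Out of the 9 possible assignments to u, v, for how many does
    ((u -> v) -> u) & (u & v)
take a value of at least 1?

1

u = 0, v = 0 ↦ 0  <
u = 0, v = 1/2 ↦ 0  <
u = 0, v = 1 ↦ 0  <
u = 1/2, v = 0 ↦ 0  <
u = 1/2, v = 1/2 ↦ 1/2  <
u = 1/2, v = 1 ↦ 1/2  <
u = 1, v = 0 ↦ 0  <
u = 1, v = 1/2 ↦ 1/2  <
u = 1, v = 1 ↦ 1  ≥
So 1 of the 9 assignments meets the threshold.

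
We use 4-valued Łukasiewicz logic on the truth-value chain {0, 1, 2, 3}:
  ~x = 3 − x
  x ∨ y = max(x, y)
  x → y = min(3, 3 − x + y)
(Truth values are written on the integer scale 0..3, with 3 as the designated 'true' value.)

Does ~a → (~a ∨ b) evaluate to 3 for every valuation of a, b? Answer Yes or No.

a = 0, b = 0 ↦ 3
a = 0, b = 1 ↦ 3
a = 0, b = 2 ↦ 3
a = 0, b = 3 ↦ 3
a = 1, b = 0 ↦ 3
a = 1, b = 1 ↦ 3
a = 1, b = 2 ↦ 3
a = 1, b = 3 ↦ 3
a = 2, b = 0 ↦ 3
a = 2, b = 1 ↦ 3
a = 2, b = 2 ↦ 3
a = 2, b = 3 ↦ 3
a = 3, b = 0 ↦ 3
a = 3, b = 1 ↦ 3
a = 3, b = 2 ↦ 3
a = 3, b = 3 ↦ 3
Every assignment gives a value ≥ 3.

Yes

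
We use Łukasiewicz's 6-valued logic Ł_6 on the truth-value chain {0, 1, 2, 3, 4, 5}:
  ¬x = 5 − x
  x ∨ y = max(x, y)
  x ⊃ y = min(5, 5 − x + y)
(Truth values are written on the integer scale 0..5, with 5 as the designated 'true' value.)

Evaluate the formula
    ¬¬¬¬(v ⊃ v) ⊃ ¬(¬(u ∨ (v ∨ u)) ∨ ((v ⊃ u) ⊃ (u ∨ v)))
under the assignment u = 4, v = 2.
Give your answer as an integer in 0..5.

v ⊃ v = 2 ⊃ 2 = 5
¬(v ⊃ v) = ¬5 = 0
¬¬(v ⊃ v) = ¬0 = 5
¬¬¬(v ⊃ v) = ¬5 = 0
¬¬¬¬(v ⊃ v) = ¬0 = 5
v ∨ u = 2 ∨ 4 = 4
u ∨ (v ∨ u) = 4 ∨ 4 = 4
¬(u ∨ (v ∨ u)) = ¬4 = 1
v ⊃ u = 2 ⊃ 4 = 5
u ∨ v = 4 ∨ 2 = 4
(v ⊃ u) ⊃ (u ∨ v) = 5 ⊃ 4 = 4
¬(u ∨ (v ∨ u)) ∨ ((v ⊃ u) ⊃ (u ∨ v)) = 1 ∨ 4 = 4
¬(¬(u ∨ (v ∨ u)) ∨ ((v ⊃ u) ⊃ (u ∨ v))) = ¬4 = 1
¬¬¬¬(v ⊃ v) ⊃ ¬(¬(u ∨ (v ∨ u)) ∨ ((v ⊃ u) ⊃ (u ∨ v))) = 5 ⊃ 1 = 1

1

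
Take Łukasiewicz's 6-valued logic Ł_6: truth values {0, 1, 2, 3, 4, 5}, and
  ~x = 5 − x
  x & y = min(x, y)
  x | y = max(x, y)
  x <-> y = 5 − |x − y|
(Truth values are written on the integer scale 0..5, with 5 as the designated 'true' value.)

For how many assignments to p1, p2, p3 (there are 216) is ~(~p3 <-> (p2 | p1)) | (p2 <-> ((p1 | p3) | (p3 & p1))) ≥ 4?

value 5: 41 assignments (counts)
value 4: 67 assignments (counts)
value 3: 53 assignments
value 2: 36 assignments
value 1: 16 assignments
value 0: 3 assignments
So 108 of the 216 assignments meet the threshold.

108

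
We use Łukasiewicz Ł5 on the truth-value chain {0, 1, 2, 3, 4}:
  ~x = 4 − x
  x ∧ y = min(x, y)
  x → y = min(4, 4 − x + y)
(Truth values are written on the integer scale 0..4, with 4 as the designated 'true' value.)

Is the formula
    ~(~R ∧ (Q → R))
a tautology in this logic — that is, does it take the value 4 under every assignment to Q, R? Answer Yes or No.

No

Counterexample: take Q = 0, R = 0.
~R = ~0 = 4
Q → R = 0 → 0 = 4
~R ∧ (Q → R) = 4 ∧ 4 = 4
~(~R ∧ (Q → R)) = ~4 = 0
This gives 0 ≠ 4.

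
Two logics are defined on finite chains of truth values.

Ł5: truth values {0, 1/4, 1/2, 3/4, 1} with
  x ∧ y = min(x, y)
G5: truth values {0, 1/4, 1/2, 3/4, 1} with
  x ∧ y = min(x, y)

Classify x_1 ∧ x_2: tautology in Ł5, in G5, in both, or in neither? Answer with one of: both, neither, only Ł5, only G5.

neither

In Ł5: at x_1 = 0, x_2 = 0 the value is 0 — not a tautology.
In G5: at x_1 = 0, x_2 = 0 the value is 0 — not a tautology.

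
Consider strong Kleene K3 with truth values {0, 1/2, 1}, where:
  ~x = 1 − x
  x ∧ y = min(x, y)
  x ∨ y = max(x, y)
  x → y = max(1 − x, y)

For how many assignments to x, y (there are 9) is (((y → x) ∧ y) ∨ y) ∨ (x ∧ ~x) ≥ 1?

3

x = 0, y = 0 ↦ 0  <
x = 0, y = 1/2 ↦ 1/2  <
x = 0, y = 1 ↦ 1  ≥
x = 1/2, y = 0 ↦ 1/2  <
x = 1/2, y = 1/2 ↦ 1/2  <
x = 1/2, y = 1 ↦ 1  ≥
x = 1, y = 0 ↦ 0  <
x = 1, y = 1/2 ↦ 1/2  <
x = 1, y = 1 ↦ 1  ≥
So 3 of the 9 assignments meet the threshold.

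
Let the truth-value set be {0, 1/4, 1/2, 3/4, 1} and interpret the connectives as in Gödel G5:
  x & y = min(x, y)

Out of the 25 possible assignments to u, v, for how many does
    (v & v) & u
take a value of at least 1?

1

value 1: 1 assignment (counts)
value 3/4: 3 assignments
value 1/2: 5 assignments
value 1/4: 7 assignments
value 0: 9 assignments
So 1 of the 25 assignments meets the threshold.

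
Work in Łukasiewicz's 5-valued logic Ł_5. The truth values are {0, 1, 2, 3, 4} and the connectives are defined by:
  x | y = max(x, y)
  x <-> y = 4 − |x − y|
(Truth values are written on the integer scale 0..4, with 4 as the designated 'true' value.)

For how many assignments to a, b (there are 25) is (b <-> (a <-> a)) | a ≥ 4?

value 4: 9 assignments (counts)
value 3: 7 assignments
value 2: 5 assignments
value 1: 3 assignments
value 0: 1 assignment
So 9 of the 25 assignments meet the threshold.

9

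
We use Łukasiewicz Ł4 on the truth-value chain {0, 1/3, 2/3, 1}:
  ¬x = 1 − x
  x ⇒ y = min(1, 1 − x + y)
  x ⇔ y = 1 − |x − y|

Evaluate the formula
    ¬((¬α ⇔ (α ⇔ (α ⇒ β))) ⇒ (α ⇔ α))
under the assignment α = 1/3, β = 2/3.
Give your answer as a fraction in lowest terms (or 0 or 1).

0

¬α = ¬1/3 = 2/3
α ⇒ β = 1/3 ⇒ 2/3 = 1
α ⇔ (α ⇒ β) = 1/3 ⇔ 1 = 1/3
¬α ⇔ (α ⇔ (α ⇒ β)) = 2/3 ⇔ 1/3 = 2/3
α ⇔ α = 1/3 ⇔ 1/3 = 1
(¬α ⇔ (α ⇔ (α ⇒ β))) ⇒ (α ⇔ α) = 2/3 ⇒ 1 = 1
¬((¬α ⇔ (α ⇔ (α ⇒ β))) ⇒ (α ⇔ α)) = ¬1 = 0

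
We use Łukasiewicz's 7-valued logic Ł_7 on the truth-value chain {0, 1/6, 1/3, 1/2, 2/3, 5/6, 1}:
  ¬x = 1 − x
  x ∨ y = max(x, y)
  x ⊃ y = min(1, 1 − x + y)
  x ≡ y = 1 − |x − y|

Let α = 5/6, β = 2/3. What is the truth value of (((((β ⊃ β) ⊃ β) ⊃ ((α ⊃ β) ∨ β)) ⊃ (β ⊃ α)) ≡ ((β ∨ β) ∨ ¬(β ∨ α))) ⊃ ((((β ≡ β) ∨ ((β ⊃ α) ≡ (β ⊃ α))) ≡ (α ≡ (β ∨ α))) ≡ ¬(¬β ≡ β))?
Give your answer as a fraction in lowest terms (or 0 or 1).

β ⊃ β = 2/3 ⊃ 2/3 = 1
(β ⊃ β) ⊃ β = 1 ⊃ 2/3 = 2/3
α ⊃ β = 5/6 ⊃ 2/3 = 5/6
(α ⊃ β) ∨ β = 5/6 ∨ 2/3 = 5/6
((β ⊃ β) ⊃ β) ⊃ ((α ⊃ β) ∨ β) = 2/3 ⊃ 5/6 = 1
β ⊃ α = 2/3 ⊃ 5/6 = 1
(((β ⊃ β) ⊃ β) ⊃ ((α ⊃ β) ∨ β)) ⊃ (β ⊃ α) = 1 ⊃ 1 = 1
β ∨ β = 2/3 ∨ 2/3 = 2/3
β ∨ α = 2/3 ∨ 5/6 = 5/6
¬(β ∨ α) = ¬5/6 = 1/6
(β ∨ β) ∨ ¬(β ∨ α) = 2/3 ∨ 1/6 = 2/3
((((β ⊃ β) ⊃ β) ⊃ ((α ⊃ β) ∨ β)) ⊃ (β ⊃ α)) ≡ ((β ∨ β) ∨ ¬(β ∨ α)) = 1 ≡ 2/3 = 2/3
β ≡ β = 2/3 ≡ 2/3 = 1
β ⊃ α = 2/3 ⊃ 5/6 = 1
β ⊃ α = 2/3 ⊃ 5/6 = 1
(β ⊃ α) ≡ (β ⊃ α) = 1 ≡ 1 = 1
(β ≡ β) ∨ ((β ⊃ α) ≡ (β ⊃ α)) = 1 ∨ 1 = 1
β ∨ α = 2/3 ∨ 5/6 = 5/6
α ≡ (β ∨ α) = 5/6 ≡ 5/6 = 1
((β ≡ β) ∨ ((β ⊃ α) ≡ (β ⊃ α))) ≡ (α ≡ (β ∨ α)) = 1 ≡ 1 = 1
¬β = ¬2/3 = 1/3
¬β ≡ β = 1/3 ≡ 2/3 = 2/3
¬(¬β ≡ β) = ¬2/3 = 1/3
(((β ≡ β) ∨ ((β ⊃ α) ≡ (β ⊃ α))) ≡ (α ≡ (β ∨ α))) ≡ ¬(¬β ≡ β) = 1 ≡ 1/3 = 1/3
(((((β ⊃ β) ⊃ β) ⊃ ((α ⊃ β) ∨ β)) ⊃ (β ⊃ α)) ≡ ((β ∨ β) ∨ ¬(β ∨ α))) ⊃ ((((β ≡ β) ∨ ((β ⊃ α) ≡ (β ⊃ α))) ≡ (α ≡ (β ∨ α))) ≡ ¬(¬β ≡ β)) = 2/3 ⊃ 1/3 = 2/3

2/3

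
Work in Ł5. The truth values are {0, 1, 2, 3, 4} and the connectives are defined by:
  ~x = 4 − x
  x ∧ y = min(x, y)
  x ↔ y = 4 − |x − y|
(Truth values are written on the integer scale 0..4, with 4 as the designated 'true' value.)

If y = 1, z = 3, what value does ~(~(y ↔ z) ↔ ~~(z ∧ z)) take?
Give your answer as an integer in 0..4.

y ↔ z = 1 ↔ 3 = 2
~(y ↔ z) = ~2 = 2
z ∧ z = 3 ∧ 3 = 3
~(z ∧ z) = ~3 = 1
~~(z ∧ z) = ~1 = 3
~(y ↔ z) ↔ ~~(z ∧ z) = 2 ↔ 3 = 3
~(~(y ↔ z) ↔ ~~(z ∧ z)) = ~3 = 1

1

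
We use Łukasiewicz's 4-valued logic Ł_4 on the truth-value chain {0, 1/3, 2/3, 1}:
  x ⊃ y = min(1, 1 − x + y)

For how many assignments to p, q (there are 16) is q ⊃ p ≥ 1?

p = 0, q = 0 ↦ 1  ≥
p = 0, q = 1/3 ↦ 2/3  <
p = 0, q = 2/3 ↦ 1/3  <
p = 0, q = 1 ↦ 0  <
p = 1/3, q = 0 ↦ 1  ≥
p = 1/3, q = 1/3 ↦ 1  ≥
p = 1/3, q = 2/3 ↦ 2/3  <
p = 1/3, q = 1 ↦ 1/3  <
p = 2/3, q = 0 ↦ 1  ≥
p = 2/3, q = 1/3 ↦ 1  ≥
p = 2/3, q = 2/3 ↦ 1  ≥
p = 2/3, q = 1 ↦ 2/3  <
p = 1, q = 0 ↦ 1  ≥
p = 1, q = 1/3 ↦ 1  ≥
p = 1, q = 2/3 ↦ 1  ≥
p = 1, q = 1 ↦ 1  ≥
So 10 of the 16 assignments meet the threshold.

10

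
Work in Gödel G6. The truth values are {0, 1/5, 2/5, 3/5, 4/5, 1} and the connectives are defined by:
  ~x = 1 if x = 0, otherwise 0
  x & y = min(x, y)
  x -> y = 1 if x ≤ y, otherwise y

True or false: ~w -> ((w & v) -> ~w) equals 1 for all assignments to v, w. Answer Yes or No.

At v = 3/5, w = 1, for instance:
~w = ~1 = 0
w & v = 1 & 3/5 = 3/5
(w & v) -> ~w = 3/5 -> 0 = 0
~w -> ((w & v) -> ~w) = 0 -> 0 = 1
and checking the remaining 35 assignments likewise gives ≥ 1 in every case.

Yes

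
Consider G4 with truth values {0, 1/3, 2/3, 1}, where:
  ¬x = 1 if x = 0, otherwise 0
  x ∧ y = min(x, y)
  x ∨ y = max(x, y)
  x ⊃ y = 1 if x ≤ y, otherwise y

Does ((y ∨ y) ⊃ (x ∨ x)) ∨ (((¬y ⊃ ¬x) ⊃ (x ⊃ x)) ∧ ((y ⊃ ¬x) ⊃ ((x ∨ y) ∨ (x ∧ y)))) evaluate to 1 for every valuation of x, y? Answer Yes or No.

No

Counterexample: take x = 0, y = 1/3.
y ∨ y = 1/3 ∨ 1/3 = 1/3
x ∨ x = 0 ∨ 0 = 0
(y ∨ y) ⊃ (x ∨ x) = 1/3 ⊃ 0 = 0
¬y = ¬1/3 = 0
¬x = ¬0 = 1
¬y ⊃ ¬x = 0 ⊃ 1 = 1
x ⊃ x = 0 ⊃ 0 = 1
(¬y ⊃ ¬x) ⊃ (x ⊃ x) = 1 ⊃ 1 = 1
¬x = ¬0 = 1
y ⊃ ¬x = 1/3 ⊃ 1 = 1
x ∨ y = 0 ∨ 1/3 = 1/3
x ∧ y = 0 ∧ 1/3 = 0
(x ∨ y) ∨ (x ∧ y) = 1/3 ∨ 0 = 1/3
(y ⊃ ¬x) ⊃ ((x ∨ y) ∨ (x ∧ y)) = 1 ⊃ 1/3 = 1/3
((¬y ⊃ ¬x) ⊃ (x ⊃ x)) ∧ ((y ⊃ ¬x) ⊃ ((x ∨ y) ∨ (x ∧ y))) = 1 ∧ 1/3 = 1/3
((y ∨ y) ⊃ (x ∨ x)) ∨ (((¬y ⊃ ¬x) ⊃ (x ⊃ x)) ∧ ((y ⊃ ¬x) ⊃ ((x ∨ y) ∨ (x ∧ y)))) = 0 ∨ 1/3 = 1/3
This gives 1/3 ≠ 1.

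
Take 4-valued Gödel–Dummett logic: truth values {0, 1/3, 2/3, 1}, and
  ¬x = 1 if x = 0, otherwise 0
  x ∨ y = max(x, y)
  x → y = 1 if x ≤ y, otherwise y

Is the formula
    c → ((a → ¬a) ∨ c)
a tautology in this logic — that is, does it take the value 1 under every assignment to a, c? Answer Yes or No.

Yes

a = 0, c = 0 ↦ 1
a = 0, c = 1/3 ↦ 1
a = 0, c = 2/3 ↦ 1
a = 0, c = 1 ↦ 1
a = 1/3, c = 0 ↦ 1
a = 1/3, c = 1/3 ↦ 1
a = 1/3, c = 2/3 ↦ 1
a = 1/3, c = 1 ↦ 1
a = 2/3, c = 0 ↦ 1
a = 2/3, c = 1/3 ↦ 1
a = 2/3, c = 2/3 ↦ 1
a = 2/3, c = 1 ↦ 1
a = 1, c = 0 ↦ 1
a = 1, c = 1/3 ↦ 1
a = 1, c = 2/3 ↦ 1
a = 1, c = 1 ↦ 1
Every assignment gives a value ≥ 1.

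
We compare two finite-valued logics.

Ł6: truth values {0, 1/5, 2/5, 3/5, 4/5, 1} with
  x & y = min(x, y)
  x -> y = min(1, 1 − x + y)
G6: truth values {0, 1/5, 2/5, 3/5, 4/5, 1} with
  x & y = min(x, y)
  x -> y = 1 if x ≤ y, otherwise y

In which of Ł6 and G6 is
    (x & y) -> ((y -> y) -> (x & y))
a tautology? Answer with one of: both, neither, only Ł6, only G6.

both

In Ł6: every assignment gives 1 — tautology.
In G6: every assignment gives 1 — tautology.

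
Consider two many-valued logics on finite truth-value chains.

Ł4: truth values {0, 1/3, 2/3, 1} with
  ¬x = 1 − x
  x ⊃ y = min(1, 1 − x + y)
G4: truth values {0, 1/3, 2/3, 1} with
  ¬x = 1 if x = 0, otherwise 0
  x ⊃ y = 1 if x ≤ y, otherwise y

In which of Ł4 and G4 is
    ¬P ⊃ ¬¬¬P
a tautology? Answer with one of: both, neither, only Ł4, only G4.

In Ł4: every assignment gives 1 — tautology.
In G4: every assignment gives 1 — tautology.

both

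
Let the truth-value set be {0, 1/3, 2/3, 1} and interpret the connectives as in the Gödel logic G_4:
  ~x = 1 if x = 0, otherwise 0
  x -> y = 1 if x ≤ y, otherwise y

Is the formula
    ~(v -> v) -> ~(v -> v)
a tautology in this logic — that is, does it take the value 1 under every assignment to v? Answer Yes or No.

v = 0 ↦ 1
v = 1/3 ↦ 1
v = 2/3 ↦ 1
v = 1 ↦ 1
Every assignment gives a value ≥ 1.

Yes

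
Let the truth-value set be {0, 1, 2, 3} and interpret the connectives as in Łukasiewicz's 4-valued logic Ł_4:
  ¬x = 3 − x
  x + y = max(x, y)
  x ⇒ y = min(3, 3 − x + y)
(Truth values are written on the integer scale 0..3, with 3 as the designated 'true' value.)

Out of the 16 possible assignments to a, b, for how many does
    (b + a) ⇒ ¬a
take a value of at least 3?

7

a = 0, b = 0 ↦ 3  ≥
a = 0, b = 1 ↦ 3  ≥
a = 0, b = 2 ↦ 3  ≥
a = 0, b = 3 ↦ 3  ≥
a = 1, b = 0 ↦ 3  ≥
a = 1, b = 1 ↦ 3  ≥
a = 1, b = 2 ↦ 3  ≥
a = 1, b = 3 ↦ 2  <
a = 2, b = 0 ↦ 2  <
a = 2, b = 1 ↦ 2  <
a = 2, b = 2 ↦ 2  <
a = 2, b = 3 ↦ 1  <
a = 3, b = 0 ↦ 0  <
a = 3, b = 1 ↦ 0  <
a = 3, b = 2 ↦ 0  <
a = 3, b = 3 ↦ 0  <
So 7 of the 16 assignments meet the threshold.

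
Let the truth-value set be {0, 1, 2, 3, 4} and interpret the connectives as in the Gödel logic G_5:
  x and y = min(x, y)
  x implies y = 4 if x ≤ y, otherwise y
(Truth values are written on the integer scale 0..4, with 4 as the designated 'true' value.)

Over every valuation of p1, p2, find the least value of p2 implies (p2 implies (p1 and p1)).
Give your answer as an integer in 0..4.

0

Take p1 = 0, p2 = 1:
p1 and p1 = 0 and 0 = 0
p2 implies (p1 and p1) = 1 implies 0 = 0
p2 implies (p2 implies (p1 and p1)) = 1 implies 0 = 0
No assignment yields a value below 0, so this is the minimum.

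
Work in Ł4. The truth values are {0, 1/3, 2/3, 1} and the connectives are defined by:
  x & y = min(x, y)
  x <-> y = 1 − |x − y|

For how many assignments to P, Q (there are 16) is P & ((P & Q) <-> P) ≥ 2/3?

5

P = 0, Q = 0 ↦ 0  <
P = 0, Q = 1/3 ↦ 0  <
P = 0, Q = 2/3 ↦ 0  <
P = 0, Q = 1 ↦ 0  <
P = 1/3, Q = 0 ↦ 1/3  <
P = 1/3, Q = 1/3 ↦ 1/3  <
P = 1/3, Q = 2/3 ↦ 1/3  <
P = 1/3, Q = 1 ↦ 1/3  <
P = 2/3, Q = 0 ↦ 1/3  <
P = 2/3, Q = 1/3 ↦ 2/3  ≥
P = 2/3, Q = 2/3 ↦ 2/3  ≥
P = 2/3, Q = 1 ↦ 2/3  ≥
P = 1, Q = 0 ↦ 0  <
P = 1, Q = 1/3 ↦ 1/3  <
P = 1, Q = 2/3 ↦ 2/3  ≥
P = 1, Q = 1 ↦ 1  ≥
So 5 of the 16 assignments meet the threshold.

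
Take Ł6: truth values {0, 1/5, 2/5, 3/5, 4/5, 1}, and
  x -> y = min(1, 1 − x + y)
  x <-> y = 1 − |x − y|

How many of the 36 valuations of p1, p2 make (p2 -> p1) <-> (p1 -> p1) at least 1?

value 1: 21 assignments (counts)
value 4/5: 5 assignments
value 3/5: 4 assignments
value 2/5: 3 assignments
value 1/5: 2 assignments
value 0: 1 assignment
So 21 of the 36 assignments meet the threshold.

21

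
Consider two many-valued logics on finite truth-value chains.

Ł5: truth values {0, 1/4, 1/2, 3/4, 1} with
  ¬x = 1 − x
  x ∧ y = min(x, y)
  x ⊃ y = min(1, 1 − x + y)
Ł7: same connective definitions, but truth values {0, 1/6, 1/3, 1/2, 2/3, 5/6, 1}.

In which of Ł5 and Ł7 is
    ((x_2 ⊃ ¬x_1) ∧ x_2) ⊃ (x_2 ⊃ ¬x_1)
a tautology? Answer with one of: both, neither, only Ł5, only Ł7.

both

In Ł5: every assignment gives 1 — tautology.
In Ł7: every assignment gives 1 — tautology.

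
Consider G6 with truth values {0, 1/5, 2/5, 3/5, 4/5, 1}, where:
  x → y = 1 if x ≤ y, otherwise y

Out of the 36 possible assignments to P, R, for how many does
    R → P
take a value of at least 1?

value 1: 21 assignments (counts)
value 4/5: 1 assignment
value 3/5: 2 assignments
value 2/5: 3 assignments
value 1/5: 4 assignments
value 0: 5 assignments
So 21 of the 36 assignments meet the threshold.

21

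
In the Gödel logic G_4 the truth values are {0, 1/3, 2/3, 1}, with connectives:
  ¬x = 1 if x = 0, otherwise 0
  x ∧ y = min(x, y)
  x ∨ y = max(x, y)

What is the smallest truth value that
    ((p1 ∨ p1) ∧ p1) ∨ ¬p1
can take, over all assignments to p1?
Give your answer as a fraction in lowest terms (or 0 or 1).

1/3

Take p1 = 1/3:
p1 ∨ p1 = 1/3 ∨ 1/3 = 1/3
(p1 ∨ p1) ∧ p1 = 1/3 ∧ 1/3 = 1/3
¬p1 = ¬1/3 = 0
((p1 ∨ p1) ∧ p1) ∨ ¬p1 = 1/3 ∨ 0 = 1/3
No assignment yields a value below 1/3, so this is the minimum.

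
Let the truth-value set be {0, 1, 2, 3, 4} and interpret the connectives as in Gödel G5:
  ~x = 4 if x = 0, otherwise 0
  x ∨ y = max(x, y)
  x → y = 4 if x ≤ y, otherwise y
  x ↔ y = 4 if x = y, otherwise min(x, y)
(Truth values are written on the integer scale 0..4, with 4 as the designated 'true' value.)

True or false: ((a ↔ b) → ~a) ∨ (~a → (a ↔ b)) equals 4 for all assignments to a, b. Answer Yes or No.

At a = 2, b = 3, for instance:
a ↔ b = 2 ↔ 3 = 2
~a = ~2 = 0
(a ↔ b) → ~a = 2 → 0 = 0
~a → (a ↔ b) = 0 → 2 = 4
((a ↔ b) → ~a) ∨ (~a → (a ↔ b)) = 0 ∨ 4 = 4
and checking the remaining 24 assignments likewise gives ≥ 4 in every case.

Yes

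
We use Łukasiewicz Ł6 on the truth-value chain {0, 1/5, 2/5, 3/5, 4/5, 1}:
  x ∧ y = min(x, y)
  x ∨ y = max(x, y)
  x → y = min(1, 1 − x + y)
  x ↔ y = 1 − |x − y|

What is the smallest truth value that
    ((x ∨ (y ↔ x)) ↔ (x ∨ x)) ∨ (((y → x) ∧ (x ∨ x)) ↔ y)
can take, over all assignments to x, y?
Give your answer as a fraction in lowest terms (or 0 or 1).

3/5

Take x = 0, y = 2/5:
y ↔ x = 2/5 ↔ 0 = 3/5
x ∨ (y ↔ x) = 0 ∨ 3/5 = 3/5
x ∨ x = 0 ∨ 0 = 0
(x ∨ (y ↔ x)) ↔ (x ∨ x) = 3/5 ↔ 0 = 2/5
y → x = 2/5 → 0 = 3/5
x ∨ x = 0 ∨ 0 = 0
(y → x) ∧ (x ∨ x) = 3/5 ∧ 0 = 0
((y → x) ∧ (x ∨ x)) ↔ y = 0 ↔ 2/5 = 3/5
((x ∨ (y ↔ x)) ↔ (x ∨ x)) ∨ (((y → x) ∧ (x ∨ x)) ↔ y) = 2/5 ∨ 3/5 = 3/5
No assignment yields a value below 3/5, so this is the minimum.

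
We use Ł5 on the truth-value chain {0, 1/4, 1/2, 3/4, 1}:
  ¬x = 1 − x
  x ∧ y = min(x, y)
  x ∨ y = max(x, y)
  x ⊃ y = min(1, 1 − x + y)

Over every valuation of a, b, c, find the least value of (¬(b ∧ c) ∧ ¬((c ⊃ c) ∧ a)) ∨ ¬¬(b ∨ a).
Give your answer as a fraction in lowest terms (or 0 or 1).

1/2

Take a = 0, b = 1/2, c = 1/2:
b ∧ c = 1/2 ∧ 1/2 = 1/2
¬(b ∧ c) = ¬1/2 = 1/2
c ⊃ c = 1/2 ⊃ 1/2 = 1
(c ⊃ c) ∧ a = 1 ∧ 0 = 0
¬((c ⊃ c) ∧ a) = ¬0 = 1
¬(b ∧ c) ∧ ¬((c ⊃ c) ∧ a) = 1/2 ∧ 1 = 1/2
b ∨ a = 1/2 ∨ 0 = 1/2
¬(b ∨ a) = ¬1/2 = 1/2
¬¬(b ∨ a) = ¬1/2 = 1/2
(¬(b ∧ c) ∧ ¬((c ⊃ c) ∧ a)) ∨ ¬¬(b ∨ a) = 1/2 ∨ 1/2 = 1/2
No assignment yields a value below 1/2, so this is the minimum.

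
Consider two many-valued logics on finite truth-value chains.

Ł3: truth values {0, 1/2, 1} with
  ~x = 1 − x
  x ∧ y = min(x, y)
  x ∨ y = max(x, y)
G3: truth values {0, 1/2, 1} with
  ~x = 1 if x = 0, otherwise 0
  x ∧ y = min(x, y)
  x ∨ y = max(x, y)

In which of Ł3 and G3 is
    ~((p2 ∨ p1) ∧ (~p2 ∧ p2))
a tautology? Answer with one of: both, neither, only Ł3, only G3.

In Ł3: at p1 = 0, p2 = 1/2 the value is 1/2 — not a tautology.
In G3: every assignment gives 1 — tautology.

only G3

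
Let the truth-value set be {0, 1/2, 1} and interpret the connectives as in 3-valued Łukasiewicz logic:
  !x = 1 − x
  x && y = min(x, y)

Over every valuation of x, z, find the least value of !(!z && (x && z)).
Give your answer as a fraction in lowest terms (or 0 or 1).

Take x = 1/2, z = 1/2:
!z = !1/2 = 1/2
x && z = 1/2 && 1/2 = 1/2
!z && (x && z) = 1/2 && 1/2 = 1/2
!(!z && (x && z)) = !1/2 = 1/2
No assignment yields a value below 1/2, so this is the minimum.

1/2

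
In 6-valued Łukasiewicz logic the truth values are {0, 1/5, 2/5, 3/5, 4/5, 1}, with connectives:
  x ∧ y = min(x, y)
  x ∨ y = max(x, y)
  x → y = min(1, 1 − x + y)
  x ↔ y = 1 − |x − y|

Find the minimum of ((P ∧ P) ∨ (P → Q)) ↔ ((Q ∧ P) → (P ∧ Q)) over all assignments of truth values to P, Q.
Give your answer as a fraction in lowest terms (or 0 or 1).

Take P = 2/5, Q = 0:
P ∧ P = 2/5 ∧ 2/5 = 2/5
P → Q = 2/5 → 0 = 3/5
(P ∧ P) ∨ (P → Q) = 2/5 ∨ 3/5 = 3/5
Q ∧ P = 0 ∧ 2/5 = 0
P ∧ Q = 2/5 ∧ 0 = 0
(Q ∧ P) → (P ∧ Q) = 0 → 0 = 1
((P ∧ P) ∨ (P → Q)) ↔ ((Q ∧ P) → (P ∧ Q)) = 3/5 ↔ 1 = 3/5
No assignment yields a value below 3/5, so this is the minimum.

3/5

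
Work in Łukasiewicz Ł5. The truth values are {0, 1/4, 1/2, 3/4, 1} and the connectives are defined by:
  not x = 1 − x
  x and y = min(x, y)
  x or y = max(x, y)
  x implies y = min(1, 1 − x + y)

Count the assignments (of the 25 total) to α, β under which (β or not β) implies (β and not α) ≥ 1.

6

value 1: 6 assignments (counts)
value 3/4: 3 assignments
value 1/2: 7 assignments
value 1/4: 3 assignments
value 0: 6 assignments
So 6 of the 25 assignments meet the threshold.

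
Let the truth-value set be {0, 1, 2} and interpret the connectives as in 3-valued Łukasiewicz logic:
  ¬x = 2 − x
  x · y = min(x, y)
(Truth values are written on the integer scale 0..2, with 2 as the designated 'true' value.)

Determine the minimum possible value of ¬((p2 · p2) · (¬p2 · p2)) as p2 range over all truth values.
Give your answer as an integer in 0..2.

Take p2 = 1:
p2 · p2 = 1 · 1 = 1
¬p2 = ¬1 = 1
¬p2 · p2 = 1 · 1 = 1
(p2 · p2) · (¬p2 · p2) = 1 · 1 = 1
¬((p2 · p2) · (¬p2 · p2)) = ¬1 = 1
No assignment yields a value below 1, so this is the minimum.

1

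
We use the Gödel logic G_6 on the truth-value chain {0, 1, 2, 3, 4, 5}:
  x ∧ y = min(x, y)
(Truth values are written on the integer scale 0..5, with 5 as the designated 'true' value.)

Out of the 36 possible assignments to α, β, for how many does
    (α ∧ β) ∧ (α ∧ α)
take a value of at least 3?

9

value 5: 1 assignment (counts)
value 4: 3 assignments (counts)
value 3: 5 assignments (counts)
value 2: 7 assignments
value 1: 9 assignments
value 0: 11 assignments
So 9 of the 36 assignments meet the threshold.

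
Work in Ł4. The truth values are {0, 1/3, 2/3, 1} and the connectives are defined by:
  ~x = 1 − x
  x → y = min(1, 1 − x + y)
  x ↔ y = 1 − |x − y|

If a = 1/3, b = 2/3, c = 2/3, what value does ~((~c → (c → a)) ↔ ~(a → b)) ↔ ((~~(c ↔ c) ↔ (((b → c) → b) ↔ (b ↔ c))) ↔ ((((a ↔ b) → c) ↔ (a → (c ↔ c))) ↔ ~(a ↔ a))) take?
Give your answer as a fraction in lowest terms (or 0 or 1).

1/3

~c = ~2/3 = 1/3
c → a = 2/3 → 1/3 = 2/3
~c → (c → a) = 1/3 → 2/3 = 1
a → b = 1/3 → 2/3 = 1
~(a → b) = ~1 = 0
(~c → (c → a)) ↔ ~(a → b) = 1 ↔ 0 = 0
~((~c → (c → a)) ↔ ~(a → b)) = ~0 = 1
c ↔ c = 2/3 ↔ 2/3 = 1
~(c ↔ c) = ~1 = 0
~~(c ↔ c) = ~0 = 1
b → c = 2/3 → 2/3 = 1
(b → c) → b = 1 → 2/3 = 2/3
b ↔ c = 2/3 ↔ 2/3 = 1
((b → c) → b) ↔ (b ↔ c) = 2/3 ↔ 1 = 2/3
~~(c ↔ c) ↔ (((b → c) → b) ↔ (b ↔ c)) = 1 ↔ 2/3 = 2/3
a ↔ b = 1/3 ↔ 2/3 = 2/3
(a ↔ b) → c = 2/3 → 2/3 = 1
c ↔ c = 2/3 ↔ 2/3 = 1
a → (c ↔ c) = 1/3 → 1 = 1
((a ↔ b) → c) ↔ (a → (c ↔ c)) = 1 ↔ 1 = 1
a ↔ a = 1/3 ↔ 1/3 = 1
~(a ↔ a) = ~1 = 0
(((a ↔ b) → c) ↔ (a → (c ↔ c))) ↔ ~(a ↔ a) = 1 ↔ 0 = 0
(~~(c ↔ c) ↔ (((b → c) → b) ↔ (b ↔ c))) ↔ ((((a ↔ b) → c) ↔ (a → (c ↔ c))) ↔ ~(a ↔ a)) = 2/3 ↔ 0 = 1/3
~((~c → (c → a)) ↔ ~(a → b)) ↔ ((~~(c ↔ c) ↔ (((b → c) → b) ↔ (b ↔ c))) ↔ ((((a ↔ b) → c) ↔ (a → (c ↔ c))) ↔ ~(a ↔ a))) = 1 ↔ 1/3 = 1/3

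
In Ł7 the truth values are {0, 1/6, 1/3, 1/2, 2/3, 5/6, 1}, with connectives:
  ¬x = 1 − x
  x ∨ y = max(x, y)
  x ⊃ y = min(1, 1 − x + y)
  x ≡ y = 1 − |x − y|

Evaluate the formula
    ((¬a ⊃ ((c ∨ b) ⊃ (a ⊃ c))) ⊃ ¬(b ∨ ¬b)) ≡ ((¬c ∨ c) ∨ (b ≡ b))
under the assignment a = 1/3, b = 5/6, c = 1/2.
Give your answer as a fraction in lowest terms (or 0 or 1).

¬a = ¬1/3 = 2/3
c ∨ b = 1/2 ∨ 5/6 = 5/6
a ⊃ c = 1/3 ⊃ 1/2 = 1
(c ∨ b) ⊃ (a ⊃ c) = 5/6 ⊃ 1 = 1
¬a ⊃ ((c ∨ b) ⊃ (a ⊃ c)) = 2/3 ⊃ 1 = 1
¬b = ¬5/6 = 1/6
b ∨ ¬b = 5/6 ∨ 1/6 = 5/6
¬(b ∨ ¬b) = ¬5/6 = 1/6
(¬a ⊃ ((c ∨ b) ⊃ (a ⊃ c))) ⊃ ¬(b ∨ ¬b) = 1 ⊃ 1/6 = 1/6
¬c = ¬1/2 = 1/2
¬c ∨ c = 1/2 ∨ 1/2 = 1/2
b ≡ b = 5/6 ≡ 5/6 = 1
(¬c ∨ c) ∨ (b ≡ b) = 1/2 ∨ 1 = 1
((¬a ⊃ ((c ∨ b) ⊃ (a ⊃ c))) ⊃ ¬(b ∨ ¬b)) ≡ ((¬c ∨ c) ∨ (b ≡ b)) = 1/6 ≡ 1 = 1/6

1/6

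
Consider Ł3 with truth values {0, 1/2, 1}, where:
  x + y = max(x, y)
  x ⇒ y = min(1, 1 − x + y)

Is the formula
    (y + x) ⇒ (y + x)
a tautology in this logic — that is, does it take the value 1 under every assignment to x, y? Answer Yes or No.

Yes

x = 0, y = 0 ↦ 1
x = 0, y = 1/2 ↦ 1
x = 0, y = 1 ↦ 1
x = 1/2, y = 0 ↦ 1
x = 1/2, y = 1/2 ↦ 1
x = 1/2, y = 1 ↦ 1
x = 1, y = 0 ↦ 1
x = 1, y = 1/2 ↦ 1
x = 1, y = 1 ↦ 1
Every assignment gives a value ≥ 1.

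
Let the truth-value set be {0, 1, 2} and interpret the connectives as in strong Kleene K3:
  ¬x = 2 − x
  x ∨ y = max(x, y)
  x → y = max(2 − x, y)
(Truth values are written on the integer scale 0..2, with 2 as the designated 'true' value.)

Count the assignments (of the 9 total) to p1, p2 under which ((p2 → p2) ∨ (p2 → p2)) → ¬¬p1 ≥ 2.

p1 = 0, p2 = 0 ↦ 0  <
p1 = 0, p2 = 1 ↦ 1  <
p1 = 0, p2 = 2 ↦ 0  <
p1 = 1, p2 = 0 ↦ 1  <
p1 = 1, p2 = 1 ↦ 1  <
p1 = 1, p2 = 2 ↦ 1  <
p1 = 2, p2 = 0 ↦ 2  ≥
p1 = 2, p2 = 1 ↦ 2  ≥
p1 = 2, p2 = 2 ↦ 2  ≥
So 3 of the 9 assignments meet the threshold.

3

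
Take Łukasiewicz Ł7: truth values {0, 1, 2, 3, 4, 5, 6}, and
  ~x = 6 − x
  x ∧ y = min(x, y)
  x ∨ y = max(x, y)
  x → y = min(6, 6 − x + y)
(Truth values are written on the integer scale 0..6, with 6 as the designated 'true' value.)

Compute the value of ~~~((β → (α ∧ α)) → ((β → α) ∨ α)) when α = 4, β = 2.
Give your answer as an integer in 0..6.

α ∧ α = 4 ∧ 4 = 4
β → (α ∧ α) = 2 → 4 = 6
β → α = 2 → 4 = 6
(β → α) ∨ α = 6 ∨ 4 = 6
(β → (α ∧ α)) → ((β → α) ∨ α) = 6 → 6 = 6
~((β → (α ∧ α)) → ((β → α) ∨ α)) = ~6 = 0
~~((β → (α ∧ α)) → ((β → α) ∨ α)) = ~0 = 6
~~~((β → (α ∧ α)) → ((β → α) ∨ α)) = ~6 = 0

0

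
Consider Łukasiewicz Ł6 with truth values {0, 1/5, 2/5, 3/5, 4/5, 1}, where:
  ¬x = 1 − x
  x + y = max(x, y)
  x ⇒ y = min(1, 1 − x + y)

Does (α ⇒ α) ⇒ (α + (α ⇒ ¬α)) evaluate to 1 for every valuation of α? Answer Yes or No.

No

Counterexample: take α = 3/5.
α ⇒ α = 3/5 ⇒ 3/5 = 1
¬α = ¬3/5 = 2/5
α ⇒ ¬α = 3/5 ⇒ 2/5 = 4/5
α + (α ⇒ ¬α) = 3/5 + 4/5 = 4/5
(α ⇒ α) ⇒ (α + (α ⇒ ¬α)) = 1 ⇒ 4/5 = 4/5
This gives 4/5 ≠ 1.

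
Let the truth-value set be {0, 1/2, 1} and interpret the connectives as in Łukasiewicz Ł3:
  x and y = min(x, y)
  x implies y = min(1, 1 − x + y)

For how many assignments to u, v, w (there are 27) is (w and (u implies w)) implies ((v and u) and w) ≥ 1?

14

value 1: 14 assignments (counts)
value 1/2: 8 assignments
value 0: 5 assignments
So 14 of the 27 assignments meet the threshold.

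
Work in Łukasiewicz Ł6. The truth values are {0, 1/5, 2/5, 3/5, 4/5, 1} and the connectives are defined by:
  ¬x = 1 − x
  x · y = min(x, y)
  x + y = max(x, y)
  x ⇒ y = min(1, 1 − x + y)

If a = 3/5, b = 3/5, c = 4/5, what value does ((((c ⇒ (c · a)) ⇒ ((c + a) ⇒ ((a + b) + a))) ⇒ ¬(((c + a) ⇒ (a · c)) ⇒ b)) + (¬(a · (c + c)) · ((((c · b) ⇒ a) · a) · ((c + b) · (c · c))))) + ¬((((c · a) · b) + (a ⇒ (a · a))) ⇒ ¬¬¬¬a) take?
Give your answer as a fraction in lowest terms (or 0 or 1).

2/5

c · a = 4/5 · 3/5 = 3/5
c ⇒ (c · a) = 4/5 ⇒ 3/5 = 4/5
c + a = 4/5 + 3/5 = 4/5
a + b = 3/5 + 3/5 = 3/5
(a + b) + a = 3/5 + 3/5 = 3/5
(c + a) ⇒ ((a + b) + a) = 4/5 ⇒ 3/5 = 4/5
(c ⇒ (c · a)) ⇒ ((c + a) ⇒ ((a + b) + a)) = 4/5 ⇒ 4/5 = 1
c + a = 4/5 + 3/5 = 4/5
a · c = 3/5 · 4/5 = 3/5
(c + a) ⇒ (a · c) = 4/5 ⇒ 3/5 = 4/5
((c + a) ⇒ (a · c)) ⇒ b = 4/5 ⇒ 3/5 = 4/5
¬(((c + a) ⇒ (a · c)) ⇒ b) = ¬4/5 = 1/5
((c ⇒ (c · a)) ⇒ ((c + a) ⇒ ((a + b) + a))) ⇒ ¬(((c + a) ⇒ (a · c)) ⇒ b) = 1 ⇒ 1/5 = 1/5
c + c = 4/5 + 4/5 = 4/5
a · (c + c) = 3/5 · 4/5 = 3/5
¬(a · (c + c)) = ¬3/5 = 2/5
c · b = 4/5 · 3/5 = 3/5
(c · b) ⇒ a = 3/5 ⇒ 3/5 = 1
((c · b) ⇒ a) · a = 1 · 3/5 = 3/5
c + b = 4/5 + 3/5 = 4/5
c · c = 4/5 · 4/5 = 4/5
(c + b) · (c · c) = 4/5 · 4/5 = 4/5
(((c · b) ⇒ a) · a) · ((c + b) · (c · c)) = 3/5 · 4/5 = 3/5
¬(a · (c + c)) · ((((c · b) ⇒ a) · a) · ((c + b) · (c · c))) = 2/5 · 3/5 = 2/5
(((c ⇒ (c · a)) ⇒ ((c + a) ⇒ ((a + b) + a))) ⇒ ¬(((c + a) ⇒ (a · c)) ⇒ b)) + (¬(a · (c + c)) · ((((c · b) ⇒ a) · a) · ((c + b) · (c · c)))) = 1/5 + 2/5 = 2/5
c · a = 4/5 · 3/5 = 3/5
(c · a) · b = 3/5 · 3/5 = 3/5
a · a = 3/5 · 3/5 = 3/5
a ⇒ (a · a) = 3/5 ⇒ 3/5 = 1
((c · a) · b) + (a ⇒ (a · a)) = 3/5 + 1 = 1
¬a = ¬3/5 = 2/5
¬¬a = ¬2/5 = 3/5
¬¬¬a = ¬3/5 = 2/5
¬¬¬¬a = ¬2/5 = 3/5
(((c · a) · b) + (a ⇒ (a · a))) ⇒ ¬¬¬¬a = 1 ⇒ 3/5 = 3/5
¬((((c · a) · b) + (a ⇒ (a · a))) ⇒ ¬¬¬¬a) = ¬3/5 = 2/5
((((c ⇒ (c · a)) ⇒ ((c + a) ⇒ ((a + b) + a))) ⇒ ¬(((c + a) ⇒ (a · c)) ⇒ b)) + (¬(a · (c + c)) · ((((c · b) ⇒ a) · a) · ((c + b) · (c · c))))) + ¬((((c · a) · b) + (a ⇒ (a · a))) ⇒ ¬¬¬¬a) = 2/5 + 2/5 = 2/5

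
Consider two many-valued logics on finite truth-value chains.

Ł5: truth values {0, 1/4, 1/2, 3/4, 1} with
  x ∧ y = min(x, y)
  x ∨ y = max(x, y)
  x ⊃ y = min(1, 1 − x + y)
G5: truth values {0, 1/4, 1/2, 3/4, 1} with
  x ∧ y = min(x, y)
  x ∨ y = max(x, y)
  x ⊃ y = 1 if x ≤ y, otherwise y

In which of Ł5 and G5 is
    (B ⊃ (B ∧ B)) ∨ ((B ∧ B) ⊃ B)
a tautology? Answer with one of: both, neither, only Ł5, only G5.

In Ł5: every assignment gives 1 — tautology.
In G5: every assignment gives 1 — tautology.

both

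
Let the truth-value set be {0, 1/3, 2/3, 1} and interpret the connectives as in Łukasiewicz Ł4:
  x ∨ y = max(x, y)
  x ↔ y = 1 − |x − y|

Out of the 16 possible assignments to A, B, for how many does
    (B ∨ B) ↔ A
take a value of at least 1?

4

A = 0, B = 0 ↦ 1  ≥
A = 0, B = 1/3 ↦ 2/3  <
A = 0, B = 2/3 ↦ 1/3  <
A = 0, B = 1 ↦ 0  <
A = 1/3, B = 0 ↦ 2/3  <
A = 1/3, B = 1/3 ↦ 1  ≥
A = 1/3, B = 2/3 ↦ 2/3  <
A = 1/3, B = 1 ↦ 1/3  <
A = 2/3, B = 0 ↦ 1/3  <
A = 2/3, B = 1/3 ↦ 2/3  <
A = 2/3, B = 2/3 ↦ 1  ≥
A = 2/3, B = 1 ↦ 2/3  <
A = 1, B = 0 ↦ 0  <
A = 1, B = 1/3 ↦ 1/3  <
A = 1, B = 2/3 ↦ 2/3  <
A = 1, B = 1 ↦ 1  ≥
So 4 of the 16 assignments meet the threshold.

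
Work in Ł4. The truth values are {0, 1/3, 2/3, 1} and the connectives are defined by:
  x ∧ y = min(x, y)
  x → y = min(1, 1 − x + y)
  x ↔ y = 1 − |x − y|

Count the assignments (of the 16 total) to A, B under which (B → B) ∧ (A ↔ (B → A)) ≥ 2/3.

A = 0, B = 0 ↦ 0  <
A = 0, B = 1/3 ↦ 1/3  <
A = 0, B = 2/3 ↦ 2/3  ≥
A = 0, B = 1 ↦ 1  ≥
A = 1/3, B = 0 ↦ 1/3  <
A = 1/3, B = 1/3 ↦ 1/3  <
A = 1/3, B = 2/3 ↦ 2/3  ≥
A = 1/3, B = 1 ↦ 1  ≥
A = 2/3, B = 0 ↦ 2/3  ≥
A = 2/3, B = 1/3 ↦ 2/3  ≥
A = 2/3, B = 2/3 ↦ 2/3  ≥
A = 2/3, B = 1 ↦ 1  ≥
A = 1, B = 0 ↦ 1  ≥
A = 1, B = 1/3 ↦ 1  ≥
A = 1, B = 2/3 ↦ 1  ≥
A = 1, B = 1 ↦ 1  ≥
So 12 of the 16 assignments meet the threshold.

12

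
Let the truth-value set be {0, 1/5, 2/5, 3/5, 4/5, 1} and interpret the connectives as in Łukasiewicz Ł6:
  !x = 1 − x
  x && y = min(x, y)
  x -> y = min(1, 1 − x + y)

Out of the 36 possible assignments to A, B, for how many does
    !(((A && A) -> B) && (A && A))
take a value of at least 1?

7

value 1: 7 assignments (counts)
value 4/5: 8 assignments
value 3/5: 9 assignments
value 2/5: 7 assignments
value 1/5: 4 assignments
value 0: 1 assignment
So 7 of the 36 assignments meet the threshold.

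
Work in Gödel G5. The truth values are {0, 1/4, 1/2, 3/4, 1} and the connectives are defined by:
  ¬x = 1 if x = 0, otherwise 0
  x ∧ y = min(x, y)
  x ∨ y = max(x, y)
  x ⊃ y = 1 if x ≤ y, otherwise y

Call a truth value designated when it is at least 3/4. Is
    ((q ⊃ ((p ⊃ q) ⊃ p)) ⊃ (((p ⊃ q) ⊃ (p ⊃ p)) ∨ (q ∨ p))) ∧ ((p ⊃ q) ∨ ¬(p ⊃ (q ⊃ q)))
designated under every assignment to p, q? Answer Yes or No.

No

Counterexample: take p = 1/4, q = 0.
p ⊃ q = 1/4 ⊃ 0 = 0
(p ⊃ q) ⊃ p = 0 ⊃ 1/4 = 1
q ⊃ ((p ⊃ q) ⊃ p) = 0 ⊃ 1 = 1
p ⊃ q = 1/4 ⊃ 0 = 0
p ⊃ p = 1/4 ⊃ 1/4 = 1
(p ⊃ q) ⊃ (p ⊃ p) = 0 ⊃ 1 = 1
q ∨ p = 0 ∨ 1/4 = 1/4
((p ⊃ q) ⊃ (p ⊃ p)) ∨ (q ∨ p) = 1 ∨ 1/4 = 1
(q ⊃ ((p ⊃ q) ⊃ p)) ⊃ (((p ⊃ q) ⊃ (p ⊃ p)) ∨ (q ∨ p)) = 1 ⊃ 1 = 1
p ⊃ q = 1/4 ⊃ 0 = 0
q ⊃ q = 0 ⊃ 0 = 1
p ⊃ (q ⊃ q) = 1/4 ⊃ 1 = 1
¬(p ⊃ (q ⊃ q)) = ¬1 = 0
(p ⊃ q) ∨ ¬(p ⊃ (q ⊃ q)) = 0 ∨ 0 = 0
((q ⊃ ((p ⊃ q) ⊃ p)) ⊃ (((p ⊃ q) ⊃ (p ⊃ p)) ∨ (q ∨ p))) ∧ ((p ⊃ q) ∨ ¬(p ⊃ (q ⊃ q))) = 1 ∧ 0 = 0
This gives 0, which is below 3/4.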